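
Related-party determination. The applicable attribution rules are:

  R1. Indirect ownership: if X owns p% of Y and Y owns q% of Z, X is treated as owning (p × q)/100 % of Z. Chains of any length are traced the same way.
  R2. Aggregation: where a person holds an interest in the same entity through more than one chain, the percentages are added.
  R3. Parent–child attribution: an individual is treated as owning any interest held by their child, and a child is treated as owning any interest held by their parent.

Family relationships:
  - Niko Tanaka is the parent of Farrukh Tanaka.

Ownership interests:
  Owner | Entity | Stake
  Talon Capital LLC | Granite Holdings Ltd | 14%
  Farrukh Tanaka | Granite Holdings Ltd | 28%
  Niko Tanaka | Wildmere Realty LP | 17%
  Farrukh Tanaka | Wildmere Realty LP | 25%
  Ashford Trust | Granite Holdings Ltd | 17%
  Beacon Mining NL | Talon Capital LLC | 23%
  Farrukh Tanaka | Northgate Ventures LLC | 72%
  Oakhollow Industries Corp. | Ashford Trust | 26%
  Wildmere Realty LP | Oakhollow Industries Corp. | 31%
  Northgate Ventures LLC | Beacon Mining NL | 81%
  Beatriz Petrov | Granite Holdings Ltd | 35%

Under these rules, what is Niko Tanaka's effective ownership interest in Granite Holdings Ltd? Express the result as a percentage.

By parent–child attribution (R3), Niko Tanaka is treated as also owning Farrukh Tanaka's interest in Wildmere Realty LP, giving 17% + 25% = 42%.
By parent–child attribution (R3), Niko Tanaka is treated as owning Farrukh Tanaka's 72% interest in Northgate Ventures LLC.
By parent–child attribution (R3), Niko Tanaka is treated as owning Farrukh Tanaka's 28% interest in Granite Holdings Ltd.
Chain via Wildmere Realty LP → Oakhollow Industries Corp. → Ashford Trust (R1): 42% × 31% × 26% × 17% = 0.575484% of Granite Holdings Ltd.
Chain via Northgate Ventures LLC → Beacon Mining NL → Talon Capital LLC (R1): 72% × 81% × 23% × 14% = 1.877904% of Granite Holdings Ltd.
Direct interest in Granite Holdings Ltd: 28%.
Aggregating (R2): 0.575484% + 1.877904% + 28% = 30.453388%.

30.453388%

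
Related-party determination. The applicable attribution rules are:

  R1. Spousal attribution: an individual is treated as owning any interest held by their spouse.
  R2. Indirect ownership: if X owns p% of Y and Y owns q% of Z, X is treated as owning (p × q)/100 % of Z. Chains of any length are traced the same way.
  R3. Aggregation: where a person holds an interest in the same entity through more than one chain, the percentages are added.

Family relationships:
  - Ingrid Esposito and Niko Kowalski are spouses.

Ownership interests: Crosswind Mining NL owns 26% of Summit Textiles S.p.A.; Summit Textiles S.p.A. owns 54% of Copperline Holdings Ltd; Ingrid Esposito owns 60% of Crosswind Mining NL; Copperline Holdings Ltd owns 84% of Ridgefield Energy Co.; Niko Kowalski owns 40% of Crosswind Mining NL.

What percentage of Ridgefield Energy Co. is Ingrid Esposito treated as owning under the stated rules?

11.7936%

By spousal attribution (R1), Ingrid Esposito is treated as also owning Niko Kowalski's interest in Crosswind Mining NL, giving 60% + 40% = 100%.
Chain via Crosswind Mining NL → Summit Textiles S.p.A. → Copperline Holdings Ltd (R2): 100% × 26% × 54% × 84% = 11.7936% of Ridgefield Energy Co.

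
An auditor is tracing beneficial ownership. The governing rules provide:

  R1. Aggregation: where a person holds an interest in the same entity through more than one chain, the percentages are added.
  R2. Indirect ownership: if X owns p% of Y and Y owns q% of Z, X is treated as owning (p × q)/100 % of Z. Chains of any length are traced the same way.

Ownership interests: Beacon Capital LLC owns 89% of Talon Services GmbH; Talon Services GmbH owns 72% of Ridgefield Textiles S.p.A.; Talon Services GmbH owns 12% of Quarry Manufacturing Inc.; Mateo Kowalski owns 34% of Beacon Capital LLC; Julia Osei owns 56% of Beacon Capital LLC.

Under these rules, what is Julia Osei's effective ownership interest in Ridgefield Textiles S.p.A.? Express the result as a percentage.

Chain via Beacon Capital LLC → Talon Services GmbH (R2): 56% × 89% × 72% = 35.8848% of Ridgefield Textiles S.p.A.

35.8848%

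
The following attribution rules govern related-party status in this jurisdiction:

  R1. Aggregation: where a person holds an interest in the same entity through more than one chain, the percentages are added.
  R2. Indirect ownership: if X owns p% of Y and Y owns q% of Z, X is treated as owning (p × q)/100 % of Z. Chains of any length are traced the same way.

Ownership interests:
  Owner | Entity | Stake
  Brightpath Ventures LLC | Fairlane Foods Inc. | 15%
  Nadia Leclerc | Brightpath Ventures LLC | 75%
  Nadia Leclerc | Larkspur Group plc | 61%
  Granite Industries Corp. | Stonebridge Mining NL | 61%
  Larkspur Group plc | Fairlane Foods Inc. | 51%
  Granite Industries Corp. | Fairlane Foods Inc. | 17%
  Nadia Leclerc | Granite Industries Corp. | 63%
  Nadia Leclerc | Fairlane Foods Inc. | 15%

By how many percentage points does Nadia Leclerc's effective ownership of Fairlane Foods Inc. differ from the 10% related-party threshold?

Chain via Brightpath Ventures LLC (R2): 75% × 15% = 11.25% of Fairlane Foods Inc.
Chain via Granite Industries Corp. (R2): 63% × 17% = 10.71% of Fairlane Foods Inc.
Chain via Larkspur Group plc (R2): 61% × 51% = 31.11% of Fairlane Foods Inc.
Direct interest in Fairlane Foods Inc: 15%.
Aggregating (R1): 11.25% + 10.71% + 31.11% + 15% = 68.07%.
68.07% exceeds the 10% threshold by 58.07 percentage points.

58.07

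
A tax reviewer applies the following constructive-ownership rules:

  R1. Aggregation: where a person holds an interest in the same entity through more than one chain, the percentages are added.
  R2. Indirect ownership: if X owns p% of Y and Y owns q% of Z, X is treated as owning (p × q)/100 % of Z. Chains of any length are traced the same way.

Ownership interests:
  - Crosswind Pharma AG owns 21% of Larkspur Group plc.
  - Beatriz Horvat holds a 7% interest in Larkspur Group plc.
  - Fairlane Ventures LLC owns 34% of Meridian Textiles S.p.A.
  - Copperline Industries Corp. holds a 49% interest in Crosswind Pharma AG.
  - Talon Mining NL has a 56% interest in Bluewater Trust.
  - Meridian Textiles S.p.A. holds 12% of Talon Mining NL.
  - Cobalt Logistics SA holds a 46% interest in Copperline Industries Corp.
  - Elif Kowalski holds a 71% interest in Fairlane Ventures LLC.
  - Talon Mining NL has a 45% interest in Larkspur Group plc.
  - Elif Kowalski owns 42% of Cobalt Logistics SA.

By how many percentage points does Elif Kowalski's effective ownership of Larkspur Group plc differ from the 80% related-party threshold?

76.708412

Chain via Cobalt Logistics SA → Copperline Industries Corp. → Crosswind Pharma AG (R2): 42% × 46% × 49% × 21% = 1.988028% of Larkspur Group plc.
Chain via Fairlane Ventures LLC → Meridian Textiles S.p.A. → Talon Mining NL (R2): 71% × 34% × 12% × 45% = 1.30356% of Larkspur Group plc.
Aggregating (R1): 1.988028% + 1.30356% = 3.291588%.
3.291588% falls short of the 80% threshold by 76.708412 percentage points.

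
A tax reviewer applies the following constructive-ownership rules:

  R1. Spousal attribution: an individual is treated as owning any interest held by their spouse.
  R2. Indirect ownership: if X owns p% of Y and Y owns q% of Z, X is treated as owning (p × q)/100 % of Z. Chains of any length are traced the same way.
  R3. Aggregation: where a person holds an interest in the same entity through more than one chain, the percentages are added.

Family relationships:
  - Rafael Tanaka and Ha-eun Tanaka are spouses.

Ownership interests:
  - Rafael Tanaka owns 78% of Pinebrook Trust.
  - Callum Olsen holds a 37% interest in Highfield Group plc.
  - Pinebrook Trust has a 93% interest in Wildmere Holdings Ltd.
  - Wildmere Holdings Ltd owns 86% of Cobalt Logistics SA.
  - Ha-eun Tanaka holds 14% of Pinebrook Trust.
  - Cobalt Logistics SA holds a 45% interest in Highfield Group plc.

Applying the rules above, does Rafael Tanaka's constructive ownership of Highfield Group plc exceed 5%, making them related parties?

Yes

By spousal attribution (R1), Rafael Tanaka is treated as also owning Ha-eun Tanaka's interest in Pinebrook Trust, giving 78% + 14% = 92%.
Chain via Pinebrook Trust → Wildmere Holdings Ltd → Cobalt Logistics SA (R2): 92% × 93% × 86% × 45% = 33.11172% of Highfield Group plc.
33.11172% exceeds the 5% threshold, so Rafael is a related party to Highfield Group plc.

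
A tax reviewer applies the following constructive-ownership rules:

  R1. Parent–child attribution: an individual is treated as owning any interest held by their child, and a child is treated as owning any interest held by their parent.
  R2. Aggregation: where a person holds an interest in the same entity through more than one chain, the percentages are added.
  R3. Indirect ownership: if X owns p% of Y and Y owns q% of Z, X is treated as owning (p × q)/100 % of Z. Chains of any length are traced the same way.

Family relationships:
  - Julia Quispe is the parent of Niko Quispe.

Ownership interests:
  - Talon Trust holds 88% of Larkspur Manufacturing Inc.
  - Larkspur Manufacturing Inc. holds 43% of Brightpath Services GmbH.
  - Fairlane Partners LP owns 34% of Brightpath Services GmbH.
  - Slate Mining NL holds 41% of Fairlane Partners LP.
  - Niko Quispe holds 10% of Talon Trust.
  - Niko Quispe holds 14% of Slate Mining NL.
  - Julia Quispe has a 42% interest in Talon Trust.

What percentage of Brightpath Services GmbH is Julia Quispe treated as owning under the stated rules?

By parent–child attribution (R1), Julia Quispe is treated as also owning Niko Quispe's interest in Talon Trust, giving 42% + 10% = 52%.
By parent–child attribution (R1), Julia Quispe is treated as owning Niko Quispe's 14% interest in Slate Mining NL.
Chain via Talon Trust → Larkspur Manufacturing Inc. (R3): 52% × 88% × 43% = 19.6768% of Brightpath Services GmbH.
Chain via Slate Mining NL → Fairlane Partners LP (R3): 14% × 41% × 34% = 1.9516% of Brightpath Services GmbH.
Aggregating (R2): 19.6768% + 1.9516% = 21.6284%.

21.6284%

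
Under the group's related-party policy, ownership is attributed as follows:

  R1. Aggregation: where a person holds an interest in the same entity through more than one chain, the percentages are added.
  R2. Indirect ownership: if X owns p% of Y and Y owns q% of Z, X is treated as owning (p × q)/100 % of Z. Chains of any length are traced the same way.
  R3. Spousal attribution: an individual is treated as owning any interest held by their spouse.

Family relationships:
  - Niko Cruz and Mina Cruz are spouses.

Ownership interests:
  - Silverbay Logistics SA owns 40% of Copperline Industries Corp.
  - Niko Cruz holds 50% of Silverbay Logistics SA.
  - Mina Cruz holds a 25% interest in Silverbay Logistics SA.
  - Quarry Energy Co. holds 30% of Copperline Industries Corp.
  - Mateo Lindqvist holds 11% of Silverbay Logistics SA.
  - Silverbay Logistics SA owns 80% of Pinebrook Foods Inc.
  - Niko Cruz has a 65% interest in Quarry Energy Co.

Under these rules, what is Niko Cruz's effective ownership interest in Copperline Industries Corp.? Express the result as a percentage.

By spousal attribution (R3), Niko Cruz is treated as also owning Mina Cruz's interest in Silverbay Logistics SA, giving 50% + 25% = 75%.
Chain via Silverbay Logistics SA (R2): 75% × 40% = 30% of Copperline Industries Corp.
Chain via Quarry Energy Co. (R2): 65% × 30% = 19.5% of Copperline Industries Corp.
Aggregating (R1): 30% + 19.5% = 49.5%.

49.5%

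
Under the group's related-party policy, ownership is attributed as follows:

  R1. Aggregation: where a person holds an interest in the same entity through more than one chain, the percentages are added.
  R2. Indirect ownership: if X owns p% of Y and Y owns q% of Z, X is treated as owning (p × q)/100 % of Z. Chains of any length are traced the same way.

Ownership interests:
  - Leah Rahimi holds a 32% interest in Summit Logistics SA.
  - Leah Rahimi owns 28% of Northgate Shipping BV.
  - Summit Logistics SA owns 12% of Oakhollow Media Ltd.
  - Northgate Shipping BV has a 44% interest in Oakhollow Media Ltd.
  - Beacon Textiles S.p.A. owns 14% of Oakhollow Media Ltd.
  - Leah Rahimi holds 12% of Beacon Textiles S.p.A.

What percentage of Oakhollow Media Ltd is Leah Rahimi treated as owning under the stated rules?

Chain via Beacon Textiles S.p.A. (R2): 12% × 14% = 1.68% of Oakhollow Media Ltd.
Chain via Northgate Shipping BV (R2): 28% × 44% = 12.32% of Oakhollow Media Ltd.
Chain via Summit Logistics SA (R2): 32% × 12% = 3.84% of Oakhollow Media Ltd.
Aggregating (R1): 1.68% + 12.32% + 3.84% = 17.84%.

17.84%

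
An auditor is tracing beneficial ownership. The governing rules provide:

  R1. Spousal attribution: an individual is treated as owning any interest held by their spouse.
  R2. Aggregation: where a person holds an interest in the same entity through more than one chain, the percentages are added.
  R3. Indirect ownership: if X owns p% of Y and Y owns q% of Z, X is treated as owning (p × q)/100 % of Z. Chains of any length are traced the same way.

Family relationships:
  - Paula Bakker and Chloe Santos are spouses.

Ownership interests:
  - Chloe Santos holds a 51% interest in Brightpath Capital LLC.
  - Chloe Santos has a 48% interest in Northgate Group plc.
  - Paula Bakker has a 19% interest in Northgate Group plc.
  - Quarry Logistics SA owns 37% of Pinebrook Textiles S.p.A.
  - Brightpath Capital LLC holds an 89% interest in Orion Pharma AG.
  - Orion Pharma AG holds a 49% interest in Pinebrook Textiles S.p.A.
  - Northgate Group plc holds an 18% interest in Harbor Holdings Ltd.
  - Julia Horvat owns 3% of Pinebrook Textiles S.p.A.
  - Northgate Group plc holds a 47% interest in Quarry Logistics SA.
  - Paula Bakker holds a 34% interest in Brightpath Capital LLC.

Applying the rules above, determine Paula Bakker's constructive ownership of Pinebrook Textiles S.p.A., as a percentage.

48.7198%

By spousal attribution (R1), Paula Bakker is treated as also owning Chloe Santos's interest in Brightpath Capital LLC, giving 34% + 51% = 85%.
By spousal attribution (R1), Paula Bakker is treated as also owning Chloe Santos's interest in Northgate Group plc, giving 19% + 48% = 67%.
Chain via Brightpath Capital LLC → Orion Pharma AG (R3): 85% × 89% × 49% = 37.0685% of Pinebrook Textiles S.p.A.
Chain via Northgate Group plc → Quarry Logistics SA (R3): 67% × 47% × 37% = 11.6513% of Pinebrook Textiles S.p.A.
Aggregating (R2): 37.0685% + 11.6513% = 48.7198%.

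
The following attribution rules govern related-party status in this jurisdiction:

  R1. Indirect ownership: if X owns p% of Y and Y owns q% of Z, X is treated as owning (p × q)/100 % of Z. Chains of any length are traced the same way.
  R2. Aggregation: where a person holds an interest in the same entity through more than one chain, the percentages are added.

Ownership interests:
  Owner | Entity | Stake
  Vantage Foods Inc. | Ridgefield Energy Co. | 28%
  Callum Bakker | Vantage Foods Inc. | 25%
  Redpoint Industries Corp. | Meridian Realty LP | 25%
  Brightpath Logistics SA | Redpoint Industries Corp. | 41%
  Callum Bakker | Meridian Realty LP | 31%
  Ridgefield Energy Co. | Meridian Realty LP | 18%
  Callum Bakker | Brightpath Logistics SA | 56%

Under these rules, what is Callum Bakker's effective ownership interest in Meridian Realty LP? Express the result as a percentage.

38%

Chain via Vantage Foods Inc. → Ridgefield Energy Co. (R1): 25% × 28% × 18% = 1.26% of Meridian Realty LP.
Chain via Brightpath Logistics SA → Redpoint Industries Corp. (R1): 56% × 41% × 25% = 5.74% of Meridian Realty LP.
Direct interest in Meridian Realty LP: 31%.
Aggregating (R2): 1.26% + 5.74% + 31% = 38%.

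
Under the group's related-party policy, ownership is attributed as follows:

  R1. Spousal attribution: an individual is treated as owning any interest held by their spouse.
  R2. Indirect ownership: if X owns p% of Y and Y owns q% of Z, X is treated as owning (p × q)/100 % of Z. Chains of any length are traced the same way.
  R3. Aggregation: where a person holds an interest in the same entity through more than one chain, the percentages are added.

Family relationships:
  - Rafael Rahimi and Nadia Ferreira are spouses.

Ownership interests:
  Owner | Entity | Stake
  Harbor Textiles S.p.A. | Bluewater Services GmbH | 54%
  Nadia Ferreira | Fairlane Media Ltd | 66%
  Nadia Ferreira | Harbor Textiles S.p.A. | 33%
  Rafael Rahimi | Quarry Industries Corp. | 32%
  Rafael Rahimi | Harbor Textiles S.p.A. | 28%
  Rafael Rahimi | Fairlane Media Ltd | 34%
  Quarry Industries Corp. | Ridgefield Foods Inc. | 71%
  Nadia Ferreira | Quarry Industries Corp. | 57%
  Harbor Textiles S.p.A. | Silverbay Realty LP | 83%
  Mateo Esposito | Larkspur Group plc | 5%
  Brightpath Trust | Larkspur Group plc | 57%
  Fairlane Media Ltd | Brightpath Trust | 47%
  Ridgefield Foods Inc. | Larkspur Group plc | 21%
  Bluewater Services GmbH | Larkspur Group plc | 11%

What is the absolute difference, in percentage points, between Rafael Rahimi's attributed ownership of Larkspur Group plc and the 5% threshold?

By spousal attribution (R1), Rafael Rahimi is treated as also owning Nadia Ferreira's interest in Harbor Textiles S.p.A, giving 28% + 33% = 61%.
By spousal attribution (R1), Rafael Rahimi is treated as also owning Nadia Ferreira's interest in Quarry Industries Corp, giving 32% + 57% = 89%.
By spousal attribution (R1), Rafael Rahimi is treated as also owning Nadia Ferreira's interest in Fairlane Media Ltd, giving 34% + 66% = 100%.
Chain via Harbor Textiles S.p.A. → Bluewater Services GmbH (R2): 61% × 54% × 11% = 3.6234% of Larkspur Group plc.
Chain via Quarry Industries Corp. → Ridgefield Foods Inc. (R2): 89% × 71% × 21% = 13.2699% of Larkspur Group plc.
Chain via Fairlane Media Ltd → Brightpath Trust (R2): 100% × 47% × 57% = 26.79% of Larkspur Group plc.
Aggregating (R3): 3.6234% + 13.2699% + 26.79% = 43.6833%.
43.6833% exceeds the 5% threshold by 38.6833 percentage points.

38.6833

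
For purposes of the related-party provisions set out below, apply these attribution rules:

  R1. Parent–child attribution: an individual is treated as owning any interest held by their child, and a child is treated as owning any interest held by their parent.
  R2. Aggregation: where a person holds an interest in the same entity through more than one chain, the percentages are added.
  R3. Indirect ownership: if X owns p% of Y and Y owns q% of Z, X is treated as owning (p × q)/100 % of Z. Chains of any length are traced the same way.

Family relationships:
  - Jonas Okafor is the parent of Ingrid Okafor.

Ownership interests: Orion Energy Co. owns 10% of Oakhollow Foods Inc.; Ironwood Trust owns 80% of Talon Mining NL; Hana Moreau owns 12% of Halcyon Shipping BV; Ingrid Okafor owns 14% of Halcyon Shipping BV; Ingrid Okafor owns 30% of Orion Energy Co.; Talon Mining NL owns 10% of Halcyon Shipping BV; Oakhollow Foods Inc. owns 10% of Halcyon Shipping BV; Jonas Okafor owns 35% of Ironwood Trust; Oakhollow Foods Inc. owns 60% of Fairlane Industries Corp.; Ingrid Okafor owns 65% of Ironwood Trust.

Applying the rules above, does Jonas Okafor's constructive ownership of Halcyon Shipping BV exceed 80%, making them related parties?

No

By parent–child attribution (R1), Jonas Okafor is treated as also owning Ingrid Okafor's interest in Ironwood Trust, giving 35% + 65% = 100%.
By parent–child attribution (R1), Jonas Okafor is treated as owning Ingrid Okafor's 30% interest in Orion Energy Co.
By parent–child attribution (R1), Jonas Okafor is treated as owning Ingrid Okafor's 14% interest in Halcyon Shipping BV.
Chain via Ironwood Trust → Talon Mining NL (R3): 100% × 80% × 10% = 8% of Halcyon Shipping BV.
Chain via Orion Energy Co. → Oakhollow Foods Inc. (R3): 30% × 10% × 10% = 0.3% of Halcyon Shipping BV.
Direct interest in Halcyon Shipping BV: 14%.
Aggregating (R2): 8% + 0.3% + 14% = 22.3%.
22.3% does not exceed the 80% threshold, so Jonas is not a related party to Halcyon Shipping BV.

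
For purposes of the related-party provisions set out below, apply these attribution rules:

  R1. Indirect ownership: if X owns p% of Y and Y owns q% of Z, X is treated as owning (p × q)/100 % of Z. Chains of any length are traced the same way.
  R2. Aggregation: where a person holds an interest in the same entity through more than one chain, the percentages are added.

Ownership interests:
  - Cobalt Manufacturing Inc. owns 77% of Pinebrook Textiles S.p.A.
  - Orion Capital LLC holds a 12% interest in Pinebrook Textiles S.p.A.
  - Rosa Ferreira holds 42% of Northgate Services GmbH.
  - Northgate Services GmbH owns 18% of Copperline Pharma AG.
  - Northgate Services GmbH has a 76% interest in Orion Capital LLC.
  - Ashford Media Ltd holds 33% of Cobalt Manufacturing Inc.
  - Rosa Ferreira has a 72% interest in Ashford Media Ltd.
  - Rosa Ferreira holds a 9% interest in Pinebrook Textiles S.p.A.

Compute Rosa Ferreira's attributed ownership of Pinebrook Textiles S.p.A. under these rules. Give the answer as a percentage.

31.1256%

Chain via Ashford Media Ltd → Cobalt Manufacturing Inc. (R1): 72% × 33% × 77% = 18.2952% of Pinebrook Textiles S.p.A.
Chain via Northgate Services GmbH → Orion Capital LLC (R1): 42% × 76% × 12% = 3.8304% of Pinebrook Textiles S.p.A.
Direct interest in Pinebrook Textiles S.p.A: 9%.
Aggregating (R2): 18.2952% + 3.8304% + 9% = 31.1256%.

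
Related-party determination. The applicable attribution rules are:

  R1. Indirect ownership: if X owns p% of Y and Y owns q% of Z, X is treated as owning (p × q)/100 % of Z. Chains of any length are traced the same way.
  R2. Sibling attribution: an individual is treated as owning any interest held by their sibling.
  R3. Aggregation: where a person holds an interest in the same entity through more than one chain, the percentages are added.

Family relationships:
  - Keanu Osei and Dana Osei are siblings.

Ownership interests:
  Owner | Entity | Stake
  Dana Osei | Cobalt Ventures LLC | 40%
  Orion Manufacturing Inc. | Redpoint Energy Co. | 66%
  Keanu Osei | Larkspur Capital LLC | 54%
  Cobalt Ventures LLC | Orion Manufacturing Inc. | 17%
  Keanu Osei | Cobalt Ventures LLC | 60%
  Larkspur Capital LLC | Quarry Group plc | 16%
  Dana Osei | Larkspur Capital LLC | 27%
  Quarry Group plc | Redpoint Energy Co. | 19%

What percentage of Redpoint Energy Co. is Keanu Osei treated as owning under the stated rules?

13.6824%

By sibling attribution (R2), Keanu Osei is treated as also owning Dana Osei's interest in Larkspur Capital LLC, giving 54% + 27% = 81%.
By sibling attribution (R2), Keanu Osei is treated as also owning Dana Osei's interest in Cobalt Ventures LLC, giving 60% + 40% = 100%.
Chain via Larkspur Capital LLC → Quarry Group plc (R1): 81% × 16% × 19% = 2.4624% of Redpoint Energy Co.
Chain via Cobalt Ventures LLC → Orion Manufacturing Inc. (R1): 100% × 17% × 66% = 11.22% of Redpoint Energy Co.
Aggregating (R3): 2.4624% + 11.22% = 13.6824%.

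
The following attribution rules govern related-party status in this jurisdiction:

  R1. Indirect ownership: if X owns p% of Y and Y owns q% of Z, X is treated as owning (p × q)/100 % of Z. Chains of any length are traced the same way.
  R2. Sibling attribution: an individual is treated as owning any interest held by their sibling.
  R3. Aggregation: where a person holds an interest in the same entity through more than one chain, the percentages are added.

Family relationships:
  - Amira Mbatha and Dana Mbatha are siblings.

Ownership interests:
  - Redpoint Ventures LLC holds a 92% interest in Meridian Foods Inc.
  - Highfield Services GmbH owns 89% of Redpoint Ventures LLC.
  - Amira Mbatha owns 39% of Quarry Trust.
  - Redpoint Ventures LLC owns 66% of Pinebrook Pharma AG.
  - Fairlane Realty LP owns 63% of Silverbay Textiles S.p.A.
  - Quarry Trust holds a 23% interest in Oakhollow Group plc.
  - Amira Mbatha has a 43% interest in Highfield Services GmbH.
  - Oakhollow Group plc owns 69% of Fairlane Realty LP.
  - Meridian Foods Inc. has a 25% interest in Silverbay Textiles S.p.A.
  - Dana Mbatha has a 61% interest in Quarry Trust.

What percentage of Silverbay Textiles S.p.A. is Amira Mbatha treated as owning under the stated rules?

18.8002%

By sibling attribution (R2), Amira Mbatha is treated as also owning Dana Mbatha's interest in Quarry Trust, giving 39% + 61% = 100%.
Chain via Highfield Services GmbH → Redpoint Ventures LLC → Meridian Foods Inc. (R1): 43% × 89% × 92% × 25% = 8.8021% of Silverbay Textiles S.p.A.
Chain via Quarry Trust → Oakhollow Group plc → Fairlane Realty LP (R1): 100% × 23% × 69% × 63% = 9.9981% of Silverbay Textiles S.p.A.
Aggregating (R3): 8.8021% + 9.9981% = 18.8002%.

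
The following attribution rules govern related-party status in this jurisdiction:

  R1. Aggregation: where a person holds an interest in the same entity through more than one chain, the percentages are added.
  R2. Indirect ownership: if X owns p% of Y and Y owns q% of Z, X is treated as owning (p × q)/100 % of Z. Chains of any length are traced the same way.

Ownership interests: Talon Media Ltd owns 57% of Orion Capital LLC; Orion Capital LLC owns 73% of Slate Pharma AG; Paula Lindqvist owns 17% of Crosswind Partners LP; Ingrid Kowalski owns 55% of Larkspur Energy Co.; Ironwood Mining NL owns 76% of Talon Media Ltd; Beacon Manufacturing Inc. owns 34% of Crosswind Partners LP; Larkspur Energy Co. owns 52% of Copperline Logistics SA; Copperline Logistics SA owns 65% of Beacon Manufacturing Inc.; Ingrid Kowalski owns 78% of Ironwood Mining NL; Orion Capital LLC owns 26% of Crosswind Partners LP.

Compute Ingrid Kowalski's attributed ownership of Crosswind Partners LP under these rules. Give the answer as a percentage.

15.105896%

Chain via Larkspur Energy Co. → Copperline Logistics SA → Beacon Manufacturing Inc. (R2): 55% × 52% × 65% × 34% = 6.3206% of Crosswind Partners LP.
Chain via Ironwood Mining NL → Talon Media Ltd → Orion Capital LLC (R2): 78% × 76% × 57% × 26% = 8.785296% of Crosswind Partners LP.
Aggregating (R1): 6.3206% + 8.785296% = 15.105896%.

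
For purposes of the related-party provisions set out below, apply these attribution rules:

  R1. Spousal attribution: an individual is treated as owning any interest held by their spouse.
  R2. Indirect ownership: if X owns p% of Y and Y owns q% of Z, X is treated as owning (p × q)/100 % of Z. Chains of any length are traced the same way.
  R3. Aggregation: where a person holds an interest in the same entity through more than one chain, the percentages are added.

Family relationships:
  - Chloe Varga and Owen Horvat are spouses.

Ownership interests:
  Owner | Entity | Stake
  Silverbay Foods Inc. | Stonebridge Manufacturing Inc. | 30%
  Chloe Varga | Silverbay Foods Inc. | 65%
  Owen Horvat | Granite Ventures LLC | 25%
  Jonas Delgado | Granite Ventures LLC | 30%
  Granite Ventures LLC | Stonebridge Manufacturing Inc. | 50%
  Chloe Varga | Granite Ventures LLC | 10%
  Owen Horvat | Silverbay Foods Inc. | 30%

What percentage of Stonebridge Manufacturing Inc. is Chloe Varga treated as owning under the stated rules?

46%

By spousal attribution (R1), Chloe Varga is treated as also owning Owen Horvat's interest in Granite Ventures LLC, giving 10% + 25% = 35%.
By spousal attribution (R1), Chloe Varga is treated as also owning Owen Horvat's interest in Silverbay Foods Inc, giving 65% + 30% = 95%.
Chain via Granite Ventures LLC (R2): 35% × 50% = 17.5% of Stonebridge Manufacturing Inc.
Chain via Silverbay Foods Inc. (R2): 95% × 30% = 28.5% of Stonebridge Manufacturing Inc.
Aggregating (R3): 17.5% + 28.5% = 46%.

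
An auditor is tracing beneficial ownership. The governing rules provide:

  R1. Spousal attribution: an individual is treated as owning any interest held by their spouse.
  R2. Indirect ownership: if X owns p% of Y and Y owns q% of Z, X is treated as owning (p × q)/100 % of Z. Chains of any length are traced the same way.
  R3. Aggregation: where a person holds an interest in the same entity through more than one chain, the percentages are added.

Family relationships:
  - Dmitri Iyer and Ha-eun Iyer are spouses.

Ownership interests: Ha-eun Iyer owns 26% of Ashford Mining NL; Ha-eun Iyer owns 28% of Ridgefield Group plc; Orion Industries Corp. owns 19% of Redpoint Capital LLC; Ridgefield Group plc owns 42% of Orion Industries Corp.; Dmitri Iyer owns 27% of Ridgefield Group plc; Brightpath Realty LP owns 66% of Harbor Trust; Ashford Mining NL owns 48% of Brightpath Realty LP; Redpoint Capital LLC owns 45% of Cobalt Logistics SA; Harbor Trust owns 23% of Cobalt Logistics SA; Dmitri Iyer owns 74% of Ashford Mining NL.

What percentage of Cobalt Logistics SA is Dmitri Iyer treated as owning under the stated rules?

By spousal attribution (R1), Dmitri Iyer is treated as also owning Ha-eun Iyer's interest in Ashford Mining NL, giving 74% + 26% = 100%.
By spousal attribution (R1), Dmitri Iyer is treated as also owning Ha-eun Iyer's interest in Ridgefield Group plc, giving 27% + 28% = 55%.
Chain via Ashford Mining NL → Brightpath Realty LP → Harbor Trust (R2): 100% × 48% × 66% × 23% = 7.2864% of Cobalt Logistics SA.
Chain via Ridgefield Group plc → Orion Industries Corp. → Redpoint Capital LLC (R2): 55% × 42% × 19% × 45% = 1.97505% of Cobalt Logistics SA.
Aggregating (R3): 7.2864% + 1.97505% = 9.26145%.

9.26145%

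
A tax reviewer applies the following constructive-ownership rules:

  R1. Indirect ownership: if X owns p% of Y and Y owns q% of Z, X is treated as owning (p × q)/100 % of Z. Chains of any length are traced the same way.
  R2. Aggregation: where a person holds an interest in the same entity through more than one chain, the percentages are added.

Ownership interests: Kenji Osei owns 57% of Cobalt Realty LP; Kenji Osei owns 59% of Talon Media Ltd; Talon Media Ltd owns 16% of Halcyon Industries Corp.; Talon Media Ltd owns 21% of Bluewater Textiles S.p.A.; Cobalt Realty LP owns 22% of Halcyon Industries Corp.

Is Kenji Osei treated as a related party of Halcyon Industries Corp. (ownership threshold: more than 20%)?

Chain via Cobalt Realty LP (R1): 57% × 22% = 12.54% of Halcyon Industries Corp.
Chain via Talon Media Ltd (R1): 59% × 16% = 9.44% of Halcyon Industries Corp.
Aggregating (R2): 12.54% + 9.44% = 21.98%.
21.98% exceeds the 20% threshold, so Kenji is a related party to Halcyon Industries Corp.

Yes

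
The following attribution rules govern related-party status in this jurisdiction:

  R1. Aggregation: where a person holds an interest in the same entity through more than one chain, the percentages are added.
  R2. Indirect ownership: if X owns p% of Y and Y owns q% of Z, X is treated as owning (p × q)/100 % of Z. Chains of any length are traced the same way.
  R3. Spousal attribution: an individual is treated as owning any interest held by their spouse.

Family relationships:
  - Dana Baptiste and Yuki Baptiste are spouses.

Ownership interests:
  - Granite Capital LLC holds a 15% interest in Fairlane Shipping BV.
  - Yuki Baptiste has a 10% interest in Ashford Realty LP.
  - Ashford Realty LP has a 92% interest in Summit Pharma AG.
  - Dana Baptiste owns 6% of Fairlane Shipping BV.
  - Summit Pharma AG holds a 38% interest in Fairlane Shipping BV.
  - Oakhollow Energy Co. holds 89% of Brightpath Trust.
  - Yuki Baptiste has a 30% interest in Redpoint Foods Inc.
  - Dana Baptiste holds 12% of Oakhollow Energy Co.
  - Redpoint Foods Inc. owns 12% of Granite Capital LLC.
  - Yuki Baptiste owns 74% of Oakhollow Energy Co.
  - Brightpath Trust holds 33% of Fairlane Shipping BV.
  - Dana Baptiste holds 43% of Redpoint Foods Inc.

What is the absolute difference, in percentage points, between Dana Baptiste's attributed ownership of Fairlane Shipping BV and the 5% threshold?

By spousal attribution (R3), Dana Baptiste is treated as also owning Yuki Baptiste's interest in Oakhollow Energy Co, giving 12% + 74% = 86%.
By spousal attribution (R3), Dana Baptiste is treated as also owning Yuki Baptiste's interest in Redpoint Foods Inc, giving 43% + 30% = 73%.
By spousal attribution (R3), Dana Baptiste is treated as owning Yuki Baptiste's 10% interest in Ashford Realty LP.
Chain via Oakhollow Energy Co. → Brightpath Trust (R2): 86% × 89% × 33% = 25.2582% of Fairlane Shipping BV.
Chain via Redpoint Foods Inc. → Granite Capital LLC (R2): 73% × 12% × 15% = 1.314% of Fairlane Shipping BV.
Direct interest in Fairlane Shipping BV: 6%.
Chain via Ashford Realty LP → Summit Pharma AG (R2): 10% × 92% × 38% = 3.496% of Fairlane Shipping BV.
Aggregating (R1): 25.2582% + 1.314% + 6% + 3.496% = 36.0682%.
36.0682% exceeds the 5% threshold by 31.0682 percentage points.

31.0682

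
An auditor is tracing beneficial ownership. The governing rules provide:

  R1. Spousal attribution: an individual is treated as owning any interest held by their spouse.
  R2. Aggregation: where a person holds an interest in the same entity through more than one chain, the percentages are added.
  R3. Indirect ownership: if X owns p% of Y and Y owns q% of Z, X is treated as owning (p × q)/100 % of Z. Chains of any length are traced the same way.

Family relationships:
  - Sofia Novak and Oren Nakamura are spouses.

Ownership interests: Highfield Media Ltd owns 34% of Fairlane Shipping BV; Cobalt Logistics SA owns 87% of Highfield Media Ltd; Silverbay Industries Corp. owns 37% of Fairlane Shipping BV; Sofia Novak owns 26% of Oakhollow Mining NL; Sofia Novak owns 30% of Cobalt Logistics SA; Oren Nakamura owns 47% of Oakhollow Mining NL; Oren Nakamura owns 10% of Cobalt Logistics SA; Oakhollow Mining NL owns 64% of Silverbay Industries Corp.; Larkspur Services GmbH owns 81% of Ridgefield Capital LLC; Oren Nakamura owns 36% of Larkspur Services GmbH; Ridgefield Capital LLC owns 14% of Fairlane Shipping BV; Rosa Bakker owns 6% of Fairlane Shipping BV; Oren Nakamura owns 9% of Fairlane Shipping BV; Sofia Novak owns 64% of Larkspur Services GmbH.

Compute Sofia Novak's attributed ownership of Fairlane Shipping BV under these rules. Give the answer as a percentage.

By spousal attribution (R1), Sofia Novak is treated as also owning Oren Nakamura's interest in Larkspur Services GmbH, giving 64% + 36% = 100%.
By spousal attribution (R1), Sofia Novak is treated as also owning Oren Nakamura's interest in Cobalt Logistics SA, giving 30% + 10% = 40%.
By spousal attribution (R1), Sofia Novak is treated as also owning Oren Nakamura's interest in Oakhollow Mining NL, giving 26% + 47% = 73%.
By spousal attribution (R1), Sofia Novak is treated as owning Oren Nakamura's 9% interest in Fairlane Shipping BV.
Chain via Larkspur Services GmbH → Ridgefield Capital LLC (R3): 100% × 81% × 14% = 11.34% of Fairlane Shipping BV.
Chain via Cobalt Logistics SA → Highfield Media Ltd (R3): 40% × 87% × 34% = 11.832% of Fairlane Shipping BV.
Chain via Oakhollow Mining NL → Silverbay Industries Corp. (R3): 73% × 64% × 37% = 17.2864% of Fairlane Shipping BV.
Direct interest in Fairlane Shipping BV: 9%.
Aggregating (R2): 11.34% + 11.832% + 17.2864% + 9% = 49.4584%.

49.4584%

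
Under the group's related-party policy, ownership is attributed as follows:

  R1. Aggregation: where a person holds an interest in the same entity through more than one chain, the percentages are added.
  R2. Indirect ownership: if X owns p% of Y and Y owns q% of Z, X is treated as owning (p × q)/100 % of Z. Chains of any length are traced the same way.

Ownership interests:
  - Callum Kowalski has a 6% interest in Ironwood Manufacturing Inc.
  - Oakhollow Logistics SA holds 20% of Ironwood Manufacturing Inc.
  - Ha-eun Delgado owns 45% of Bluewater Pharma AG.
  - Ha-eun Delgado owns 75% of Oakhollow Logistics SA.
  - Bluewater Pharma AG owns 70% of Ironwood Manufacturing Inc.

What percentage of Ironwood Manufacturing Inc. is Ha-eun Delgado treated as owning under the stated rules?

Chain via Bluewater Pharma AG (R2): 45% × 70% = 31.5% of Ironwood Manufacturing Inc.
Chain via Oakhollow Logistics SA (R2): 75% × 20% = 15% of Ironwood Manufacturing Inc.
Aggregating (R1): 31.5% + 15% = 46.5%.

46.5%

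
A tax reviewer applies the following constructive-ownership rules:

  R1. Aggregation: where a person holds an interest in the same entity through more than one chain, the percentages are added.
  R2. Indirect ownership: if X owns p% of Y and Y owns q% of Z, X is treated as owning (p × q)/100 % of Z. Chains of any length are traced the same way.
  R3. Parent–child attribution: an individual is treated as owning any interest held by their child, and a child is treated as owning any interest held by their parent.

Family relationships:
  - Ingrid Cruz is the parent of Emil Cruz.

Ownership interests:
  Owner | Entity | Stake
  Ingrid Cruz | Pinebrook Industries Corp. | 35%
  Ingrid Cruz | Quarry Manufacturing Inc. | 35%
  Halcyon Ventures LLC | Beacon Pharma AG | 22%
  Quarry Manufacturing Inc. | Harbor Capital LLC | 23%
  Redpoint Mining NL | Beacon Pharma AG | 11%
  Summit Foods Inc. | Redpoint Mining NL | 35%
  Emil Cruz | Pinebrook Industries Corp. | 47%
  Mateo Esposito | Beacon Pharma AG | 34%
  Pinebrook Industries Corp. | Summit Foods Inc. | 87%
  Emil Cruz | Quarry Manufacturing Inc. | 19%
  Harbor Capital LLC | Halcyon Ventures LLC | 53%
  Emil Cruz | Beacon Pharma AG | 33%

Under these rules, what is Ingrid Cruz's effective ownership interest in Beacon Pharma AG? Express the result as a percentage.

37.194762%

By parent–child attribution (R3), Ingrid Cruz is treated as also owning Emil Cruz's interest in Pinebrook Industries Corp, giving 35% + 47% = 82%.
By parent–child attribution (R3), Ingrid Cruz is treated as also owning Emil Cruz's interest in Quarry Manufacturing Inc, giving 35% + 19% = 54%.
By parent–child attribution (R3), Ingrid Cruz is treated as owning Emil Cruz's 33% interest in Beacon Pharma AG.
Chain via Pinebrook Industries Corp. → Summit Foods Inc. → Redpoint Mining NL (R2): 82% × 87% × 35% × 11% = 2.74659% of Beacon Pharma AG.
Chain via Quarry Manufacturing Inc. → Harbor Capital LLC → Halcyon Ventures LLC (R2): 54% × 23% × 53% × 22% = 1.448172% of Beacon Pharma AG.
Direct interest in Beacon Pharma AG: 33%.
Aggregating (R1): 2.74659% + 1.448172% + 33% = 37.194762%.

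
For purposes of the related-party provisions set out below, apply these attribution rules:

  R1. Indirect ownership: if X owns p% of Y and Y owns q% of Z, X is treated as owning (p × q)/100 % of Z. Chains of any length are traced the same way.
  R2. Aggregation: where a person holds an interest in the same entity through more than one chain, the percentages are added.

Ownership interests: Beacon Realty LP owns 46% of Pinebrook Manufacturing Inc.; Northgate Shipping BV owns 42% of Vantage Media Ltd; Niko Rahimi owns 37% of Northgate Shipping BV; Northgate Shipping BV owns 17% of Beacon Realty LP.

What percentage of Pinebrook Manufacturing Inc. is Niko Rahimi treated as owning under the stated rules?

2.8934%

Chain via Northgate Shipping BV → Beacon Realty LP (R1): 37% × 17% × 46% = 2.8934% of Pinebrook Manufacturing Inc.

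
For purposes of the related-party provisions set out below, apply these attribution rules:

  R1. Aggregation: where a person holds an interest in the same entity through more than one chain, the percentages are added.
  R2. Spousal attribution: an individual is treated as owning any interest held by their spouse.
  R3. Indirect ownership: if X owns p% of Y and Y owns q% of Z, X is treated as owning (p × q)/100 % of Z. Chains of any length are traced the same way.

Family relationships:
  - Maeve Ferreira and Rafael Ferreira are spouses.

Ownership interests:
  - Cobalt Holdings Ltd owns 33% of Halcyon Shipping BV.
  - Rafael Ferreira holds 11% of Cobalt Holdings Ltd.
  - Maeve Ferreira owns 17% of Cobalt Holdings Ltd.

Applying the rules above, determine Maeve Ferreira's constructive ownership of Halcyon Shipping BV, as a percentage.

By spousal attribution (R2), Maeve Ferreira is treated as also owning Rafael Ferreira's interest in Cobalt Holdings Ltd, giving 17% + 11% = 28%.
Chain via Cobalt Holdings Ltd (R3): 28% × 33% = 9.24% of Halcyon Shipping BV.

9.24%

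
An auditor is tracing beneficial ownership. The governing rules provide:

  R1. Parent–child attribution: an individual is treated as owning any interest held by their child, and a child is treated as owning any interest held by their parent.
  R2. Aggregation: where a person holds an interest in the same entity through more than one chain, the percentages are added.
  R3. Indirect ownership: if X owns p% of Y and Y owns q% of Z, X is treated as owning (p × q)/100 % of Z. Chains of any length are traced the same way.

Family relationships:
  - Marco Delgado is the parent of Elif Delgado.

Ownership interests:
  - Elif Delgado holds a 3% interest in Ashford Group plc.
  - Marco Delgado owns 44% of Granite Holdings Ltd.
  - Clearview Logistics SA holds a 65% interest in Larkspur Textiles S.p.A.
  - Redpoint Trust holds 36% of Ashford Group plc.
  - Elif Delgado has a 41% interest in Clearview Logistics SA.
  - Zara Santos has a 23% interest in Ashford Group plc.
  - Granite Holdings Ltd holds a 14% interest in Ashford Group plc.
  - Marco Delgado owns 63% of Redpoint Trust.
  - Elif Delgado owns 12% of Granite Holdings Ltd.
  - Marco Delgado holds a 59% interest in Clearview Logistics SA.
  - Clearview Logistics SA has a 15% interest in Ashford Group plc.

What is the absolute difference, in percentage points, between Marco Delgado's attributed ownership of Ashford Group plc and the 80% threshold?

By parent–child attribution (R1), Marco Delgado is treated as also owning Elif Delgado's interest in Clearview Logistics SA, giving 59% + 41% = 100%.
By parent–child attribution (R1), Marco Delgado is treated as also owning Elif Delgado's interest in Granite Holdings Ltd, giving 44% + 12% = 56%.
By parent–child attribution (R1), Marco Delgado is treated as owning Elif Delgado's 3% interest in Ashford Group plc.
Chain via Redpoint Trust (R3): 63% × 36% = 22.68% of Ashford Group plc.
Chain via Clearview Logistics SA (R3): 100% × 15% = 15% of Ashford Group plc.
Chain via Granite Holdings Ltd (R3): 56% × 14% = 7.84% of Ashford Group plc.
Direct interest in Ashford Group plc: 3%.
Aggregating (R2): 22.68% + 15% + 7.84% + 3% = 48.52%.
48.52% falls short of the 80% threshold by 31.48 percentage points.

31.48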